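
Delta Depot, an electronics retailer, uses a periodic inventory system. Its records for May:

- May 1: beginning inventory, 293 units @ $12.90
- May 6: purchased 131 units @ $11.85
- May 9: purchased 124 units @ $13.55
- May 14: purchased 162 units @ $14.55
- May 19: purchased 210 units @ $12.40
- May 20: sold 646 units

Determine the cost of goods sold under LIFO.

COGS = $8,438.75

May 20, 646 sold [LIFO — newest first]: 210 @ $12.40 + 162 @ $14.55 + 124 @ $13.55 + 131 @ $11.85 + 19 @ $12.90 = $8,438.75
Ending inventory: 274 @ $12.90 = $3,534.60
Check: goods available $11,973.35 = COGS $8,438.75 + ending $3,534.60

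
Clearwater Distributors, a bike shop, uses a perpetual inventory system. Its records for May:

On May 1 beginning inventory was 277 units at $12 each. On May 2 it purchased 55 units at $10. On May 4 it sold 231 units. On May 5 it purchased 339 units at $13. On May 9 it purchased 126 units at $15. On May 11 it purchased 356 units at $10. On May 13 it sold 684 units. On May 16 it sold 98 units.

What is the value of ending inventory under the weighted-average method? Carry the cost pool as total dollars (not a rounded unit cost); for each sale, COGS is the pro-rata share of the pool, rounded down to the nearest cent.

After May 1: 277 on hand, pool $3,324.00 (≈ $12.0000 each)
After May 2: 332 on hand, pool $3,874.00 (≈ $11.6687 each)
May 4, sell 231: 231/332 × $3,874.00 → $2,695.46
After May 5: 440 on hand, pool $5,585.54 (≈ $12.6944 each)
After May 9: 566 on hand, pool $7,475.54 (≈ $13.2077 each)
After May 11: 922 on hand, pool $11,035.54 (≈ $11.9691 each)
May 13, sell 684: 684/922 × $11,035.54 → $8,186.88
May 16, sell 98: 98/238 × $2,848.66 → $1,172.97
Total COGS = $2,695.46 + $8,186.88 + $1,172.97 = $12,055.31
Ending inventory (cost pool remaining) = $1,675.69

Ending inventory = $1,675.69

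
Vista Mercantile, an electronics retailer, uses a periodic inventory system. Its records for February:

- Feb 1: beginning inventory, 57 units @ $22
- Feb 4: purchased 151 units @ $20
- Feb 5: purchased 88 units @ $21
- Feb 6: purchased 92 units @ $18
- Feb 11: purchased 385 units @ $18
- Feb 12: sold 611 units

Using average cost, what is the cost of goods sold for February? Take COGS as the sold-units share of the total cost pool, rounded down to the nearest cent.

COGS = $11,625.59

Feb 12, sell 611: 611/773 × $14,708.00 → $11,625.59
Ending inventory (cost pool remaining) = $3,082.41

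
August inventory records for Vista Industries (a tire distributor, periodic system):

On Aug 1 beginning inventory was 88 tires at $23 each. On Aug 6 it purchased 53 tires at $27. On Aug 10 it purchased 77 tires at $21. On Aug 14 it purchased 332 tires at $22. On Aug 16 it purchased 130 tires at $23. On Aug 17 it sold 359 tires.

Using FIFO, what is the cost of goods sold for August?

COGS = $8,174

Aug 17, 359 sold [FIFO — oldest first]: 88 @ $23 + 53 @ $27 + 77 @ $21 + 141 @ $22 = $8,174
Ending inventory: 191 @ $22 + 130 @ $23 = $7,192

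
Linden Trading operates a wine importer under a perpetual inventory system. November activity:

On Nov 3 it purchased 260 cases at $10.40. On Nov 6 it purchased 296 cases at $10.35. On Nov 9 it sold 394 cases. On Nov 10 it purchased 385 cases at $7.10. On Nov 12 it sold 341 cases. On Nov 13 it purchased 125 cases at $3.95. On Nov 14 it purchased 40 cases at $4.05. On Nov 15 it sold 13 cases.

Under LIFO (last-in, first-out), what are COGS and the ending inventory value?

Nov 9, 394 sold [LIFO — newest first]: 296 @ $10.35 + 98 @ $10.40 = $4,082.80
Nov 12, 341 sold [LIFO — newest first]: 341 @ $7.10 = $2,421.10
Nov 15, 13 sold [LIFO — newest first]: 13 @ $4.05 = $52.65
Total COGS = $4,082.80 + $2,421.10 + $52.65 = $6,556.55
Ending inventory: 162 @ $10.40 + 44 @ $7.10 + 125 @ $3.95 + 27 @ $4.05 = $2,600.30
Check: goods available $9,156.85 = COGS $6,556.55 + ending $2,600.30

COGS = $6,556.55; ending inventory = $2,600.30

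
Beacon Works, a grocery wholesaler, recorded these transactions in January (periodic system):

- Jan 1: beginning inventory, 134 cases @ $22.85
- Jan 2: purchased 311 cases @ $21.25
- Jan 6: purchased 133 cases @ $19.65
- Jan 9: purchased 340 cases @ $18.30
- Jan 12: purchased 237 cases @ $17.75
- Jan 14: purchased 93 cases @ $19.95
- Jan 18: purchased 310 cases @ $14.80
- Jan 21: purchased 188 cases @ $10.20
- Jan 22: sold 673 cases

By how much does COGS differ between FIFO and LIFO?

FIFO COGS: 134 @ $22.85 + 311 @ $21.25 + 133 @ $19.65 + 95 @ $18.30 = $14,022.60
LIFO COGS: 188 @ $10.20 + 310 @ $14.80 + 93 @ $19.95 + 82 @ $17.75 = $9,816.45
Difference = |$14,022.60 − $9,816.45| = $4,206.15

$4,206.15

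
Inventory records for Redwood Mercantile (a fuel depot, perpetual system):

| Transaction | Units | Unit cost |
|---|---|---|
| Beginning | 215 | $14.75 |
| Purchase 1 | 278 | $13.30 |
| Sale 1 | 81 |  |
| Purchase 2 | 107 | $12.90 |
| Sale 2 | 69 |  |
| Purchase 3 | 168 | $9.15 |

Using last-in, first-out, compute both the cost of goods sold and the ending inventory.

COGS = $1,967.40; ending inventory = $7,818.75

Sale 1 (81) [LIFO — newest first]: 81 @ $13.30 = $1,077.30
Sale 2 (69) [LIFO — newest first]: 69 @ $12.90 = $890.10
Total COGS = $1,077.30 + $890.10 = $1,967.40
Ending inventory: 215 @ $14.75 + 197 @ $13.30 + 38 @ $12.90 + 168 @ $9.15 = $7,818.75
Check: goods available $9,786.15 = COGS $1,967.40 + ending $7,818.75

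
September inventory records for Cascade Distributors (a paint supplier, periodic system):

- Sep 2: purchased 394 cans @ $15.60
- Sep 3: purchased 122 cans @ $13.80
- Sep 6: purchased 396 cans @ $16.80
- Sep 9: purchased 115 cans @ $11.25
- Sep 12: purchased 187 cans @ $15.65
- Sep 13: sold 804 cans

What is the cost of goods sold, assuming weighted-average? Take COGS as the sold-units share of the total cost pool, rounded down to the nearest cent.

COGS = $12,386.56

Sep 13, sell 804: 804/1214 × $18,703.10 → $12,386.56
Ending inventory (cost pool remaining) = $6,316.54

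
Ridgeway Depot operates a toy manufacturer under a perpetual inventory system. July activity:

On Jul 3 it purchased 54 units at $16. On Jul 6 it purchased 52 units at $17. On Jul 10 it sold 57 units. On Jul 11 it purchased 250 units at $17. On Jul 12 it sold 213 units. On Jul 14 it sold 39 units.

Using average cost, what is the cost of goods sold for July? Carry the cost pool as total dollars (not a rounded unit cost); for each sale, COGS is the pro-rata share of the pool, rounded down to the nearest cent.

COGS = $5,202.91

After Jul 3: 54 on hand, pool $864.00 (≈ $16.0000 each)
After Jul 6: 106 on hand, pool $1,748.00 (≈ $16.4906 each)
Jul 10, sell 57: 57/106 × $1,748.00 → $939.96
After Jul 11: 299 on hand, pool $5,058.04 (≈ $16.9165 each)
Jul 12, sell 213: 213/299 × $5,058.04 → $3,603.21
Jul 14, sell 39: 39/86 × $1,454.83 → $659.74
Total COGS = $939.96 + $3,603.21 + $659.74 = $5,202.91
Ending inventory (cost pool remaining) = $795.09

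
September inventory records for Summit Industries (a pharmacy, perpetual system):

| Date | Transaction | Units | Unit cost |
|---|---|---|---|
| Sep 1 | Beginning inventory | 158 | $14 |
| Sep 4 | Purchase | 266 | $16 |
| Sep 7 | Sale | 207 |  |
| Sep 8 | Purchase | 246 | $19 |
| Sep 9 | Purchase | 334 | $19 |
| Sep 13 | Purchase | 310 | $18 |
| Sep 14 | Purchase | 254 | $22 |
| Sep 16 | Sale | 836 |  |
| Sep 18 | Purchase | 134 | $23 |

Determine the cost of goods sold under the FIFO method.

COGS = $18,190

Sep 7, 207 sold [FIFO — oldest first]: 158 @ $14 + 49 @ $16 = $2,996
Sep 16, 836 sold [FIFO — oldest first]: 217 @ $16 + 246 @ $19 + 334 @ $19 + 39 @ $18 = $15,194
Total COGS = $2,996 + $15,194 = $18,190
Ending inventory: 271 @ $18 + 254 @ $22 + 134 @ $23 = $13,548
Check: goods available $31,738 = COGS $18,190 + ending $13,548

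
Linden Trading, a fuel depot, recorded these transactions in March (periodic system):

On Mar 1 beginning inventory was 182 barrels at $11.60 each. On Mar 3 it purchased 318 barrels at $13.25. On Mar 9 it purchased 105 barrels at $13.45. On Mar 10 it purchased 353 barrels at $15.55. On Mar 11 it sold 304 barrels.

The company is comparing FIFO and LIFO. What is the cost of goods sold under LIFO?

COGS = $4,727.20

FIFO COGS: 182 @ $11.60 + 122 @ $13.25 = $3,727.70
LIFO COGS: 304 @ $15.55 = $4,727.20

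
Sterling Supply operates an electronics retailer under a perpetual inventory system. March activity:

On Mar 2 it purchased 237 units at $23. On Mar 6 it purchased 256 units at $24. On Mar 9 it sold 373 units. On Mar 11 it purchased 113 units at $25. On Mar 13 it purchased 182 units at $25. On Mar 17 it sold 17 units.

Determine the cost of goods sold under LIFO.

Mar 9, 373 sold [LIFO — newest first]: 256 @ $24 + 117 @ $23 = $8,835
Mar 17, 17 sold [LIFO — newest first]: 17 @ $25 = $425
Total COGS = $8,835 + $425 = $9,260
Ending inventory: 120 @ $23 + 113 @ $25 + 165 @ $25 = $9,710
Check: goods available $18,970 = COGS $9,260 + ending $9,710

COGS = $9,260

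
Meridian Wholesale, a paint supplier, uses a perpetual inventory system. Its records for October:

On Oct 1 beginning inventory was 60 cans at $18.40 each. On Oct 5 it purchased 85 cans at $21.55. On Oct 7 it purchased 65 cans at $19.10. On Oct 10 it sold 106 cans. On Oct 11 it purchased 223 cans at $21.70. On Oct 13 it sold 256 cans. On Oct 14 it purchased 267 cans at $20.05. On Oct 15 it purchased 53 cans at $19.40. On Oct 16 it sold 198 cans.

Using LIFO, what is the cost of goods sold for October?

COGS = $11,610.75

Oct 10, 106 sold [LIFO — newest first]: 65 @ $19.10 + 41 @ $21.55 = $2,125.05
Oct 13, 256 sold [LIFO — newest first]: 223 @ $21.70 + 33 @ $21.55 = $5,550.25
Oct 16, 198 sold [LIFO — newest first]: 53 @ $19.40 + 145 @ $20.05 = $3,935.45
Total COGS = $2,125.05 + $5,550.25 + $3,935.45 = $11,610.75
Ending inventory: 60 @ $18.40 + 11 @ $21.55 + 122 @ $20.05 = $3,787.15
Check: goods available $15,397.90 = COGS $11,610.75 + ending $3,787.15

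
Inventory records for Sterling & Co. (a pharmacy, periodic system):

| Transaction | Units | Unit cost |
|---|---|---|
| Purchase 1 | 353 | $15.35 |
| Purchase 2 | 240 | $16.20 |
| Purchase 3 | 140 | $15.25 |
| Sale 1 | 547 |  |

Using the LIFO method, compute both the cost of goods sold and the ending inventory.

Sale 1 (547) [LIFO — newest first]: 140 @ $15.25 + 240 @ $16.20 + 167 @ $15.35 = $8,586.45
Ending inventory: 186 @ $15.35 = $2,855.10
Check: goods available $11,441.55 = COGS $8,586.45 + ending $2,855.10

COGS = $8,586.45; ending inventory = $2,855.10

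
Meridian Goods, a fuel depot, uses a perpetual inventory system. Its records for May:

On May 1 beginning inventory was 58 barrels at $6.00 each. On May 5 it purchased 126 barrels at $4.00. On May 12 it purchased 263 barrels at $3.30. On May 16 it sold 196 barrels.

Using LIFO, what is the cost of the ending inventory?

May 16, 196 sold [LIFO — newest first]: 196 @ $3.30 = $646.80
Ending inventory: 58 @ $6.00 + 126 @ $4.00 + 67 @ $3.30 = $1,073.10

Ending inventory = $1,073.10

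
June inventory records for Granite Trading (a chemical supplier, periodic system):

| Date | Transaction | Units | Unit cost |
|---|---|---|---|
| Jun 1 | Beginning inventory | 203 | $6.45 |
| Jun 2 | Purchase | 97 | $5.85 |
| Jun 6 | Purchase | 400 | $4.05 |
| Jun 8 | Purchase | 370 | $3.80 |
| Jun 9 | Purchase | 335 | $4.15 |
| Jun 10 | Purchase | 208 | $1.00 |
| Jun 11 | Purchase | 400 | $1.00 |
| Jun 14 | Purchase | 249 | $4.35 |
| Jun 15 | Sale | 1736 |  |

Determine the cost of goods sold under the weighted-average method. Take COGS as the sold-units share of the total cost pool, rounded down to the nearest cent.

Jun 15, sell 1736: 1736/2262 × $7,984.20 → $6,127.57
Ending inventory (cost pool remaining) = $1,856.63

COGS = $6,127.57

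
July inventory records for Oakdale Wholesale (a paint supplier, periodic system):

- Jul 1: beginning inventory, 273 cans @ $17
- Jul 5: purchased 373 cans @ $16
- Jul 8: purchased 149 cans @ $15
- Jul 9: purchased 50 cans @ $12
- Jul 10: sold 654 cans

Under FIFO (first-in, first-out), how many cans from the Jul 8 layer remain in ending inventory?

Jul 10, 654 sold [FIFO — oldest first]: 273 @ $17 + 373 @ $16 + 8 @ $15 = $10,729
Ending inventory: 141 @ $15 + 50 @ $12 = $2,715
Check: goods available $13,444 = COGS $10,729 + ending $2,715

141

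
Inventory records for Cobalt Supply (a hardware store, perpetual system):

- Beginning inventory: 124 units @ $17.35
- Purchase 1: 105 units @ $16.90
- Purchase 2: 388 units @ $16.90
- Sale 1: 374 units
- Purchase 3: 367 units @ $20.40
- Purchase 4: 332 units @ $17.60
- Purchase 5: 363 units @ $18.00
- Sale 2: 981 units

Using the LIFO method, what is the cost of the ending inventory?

Ending inventory = $5,814.90

Sale 1 (374) [LIFO — newest first]: 374 @ $16.90 = $6,320.60
Sale 2 (981) [LIFO — newest first]: 363 @ $18.00 + 332 @ $17.60 + 286 @ $20.40 = $18,211.60
Total COGS = $6,320.60 + $18,211.60 = $24,532.20
Ending inventory: 124 @ $17.35 + 105 @ $16.90 + 14 @ $16.90 + 81 @ $20.40 = $5,814.90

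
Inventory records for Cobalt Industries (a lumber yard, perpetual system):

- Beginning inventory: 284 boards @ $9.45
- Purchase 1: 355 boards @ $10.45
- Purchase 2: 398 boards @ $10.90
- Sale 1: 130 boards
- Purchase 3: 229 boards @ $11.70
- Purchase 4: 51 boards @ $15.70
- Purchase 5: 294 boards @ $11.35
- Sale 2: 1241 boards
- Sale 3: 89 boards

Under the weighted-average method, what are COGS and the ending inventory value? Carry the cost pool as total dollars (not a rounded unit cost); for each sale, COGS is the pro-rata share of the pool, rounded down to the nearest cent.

COGS = $15,896.59; ending inventory = $1,652.06

After Beginning: 284 on hand, pool $2,683.80 (≈ $9.4500 each)
After Purchase 1: 639 on hand, pool $6,393.55 (≈ $10.0056 each)
After Purchase 2: 1037 on hand, pool $10,731.75 (≈ $10.3488 each)
Sale 1, sell 130: 130/1037 × $10,731.75 → $1,345.34
After Purchase 3: 1136 on hand, pool $12,065.71 (≈ $10.6212 each)
After Purchase 4: 1187 on hand, pool $12,866.41 (≈ $10.8394 each)
After Purchase 5: 1481 on hand, pool $16,203.31 (≈ $10.9408 each)
Sale 2, sell 1241: 1241/1481 × $16,203.31 → $13,577.52
Sale 3, sell 89: 89/240 × $2,625.79 → $973.73
Total COGS = $1,345.34 + $13,577.52 + $973.73 = $15,896.59
Ending inventory (cost pool remaining) = $1,652.06
Check: goods available $17,548.65 = COGS $15,896.59 + ending $1,652.06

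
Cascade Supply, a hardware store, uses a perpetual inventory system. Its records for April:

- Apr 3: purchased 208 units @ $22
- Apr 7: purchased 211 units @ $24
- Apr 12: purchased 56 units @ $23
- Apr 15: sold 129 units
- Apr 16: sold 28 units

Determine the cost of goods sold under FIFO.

Apr 15, 129 sold [FIFO — oldest first]: 129 @ $22 = $2,838
Apr 16, 28 sold [FIFO — oldest first]: 28 @ $22 = $616
Total COGS = $2,838 + $616 = $3,454
Ending inventory: 51 @ $22 + 211 @ $24 + 56 @ $23 = $7,474
Check: goods available $10,928 = COGS $3,454 + ending $7,474

COGS = $3,454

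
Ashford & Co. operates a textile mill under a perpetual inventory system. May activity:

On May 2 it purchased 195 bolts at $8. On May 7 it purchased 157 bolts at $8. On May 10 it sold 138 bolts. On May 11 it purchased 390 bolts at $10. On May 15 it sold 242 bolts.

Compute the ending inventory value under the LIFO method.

May 10, 138 sold [LIFO — newest first]: 138 @ $8 = $1,104
May 15, 242 sold [LIFO — newest first]: 242 @ $10 = $2,420
Total COGS = $1,104 + $2,420 = $3,524
Ending inventory: 195 @ $8 + 19 @ $8 + 148 @ $10 = $3,192

Ending inventory = $3,192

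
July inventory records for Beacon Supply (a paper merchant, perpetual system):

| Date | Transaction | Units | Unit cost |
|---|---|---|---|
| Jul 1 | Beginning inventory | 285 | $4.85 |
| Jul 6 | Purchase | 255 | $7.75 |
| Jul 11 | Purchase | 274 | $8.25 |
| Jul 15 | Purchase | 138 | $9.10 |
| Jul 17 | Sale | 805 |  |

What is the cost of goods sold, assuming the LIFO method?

COGS = $6,161.85

Jul 17, 805 sold [LIFO — newest first]: 138 @ $9.10 + 274 @ $8.25 + 255 @ $7.75 + 138 @ $4.85 = $6,161.85
Ending inventory: 147 @ $4.85 = $712.95
Check: goods available $6,874.80 = COGS $6,161.85 + ending $712.95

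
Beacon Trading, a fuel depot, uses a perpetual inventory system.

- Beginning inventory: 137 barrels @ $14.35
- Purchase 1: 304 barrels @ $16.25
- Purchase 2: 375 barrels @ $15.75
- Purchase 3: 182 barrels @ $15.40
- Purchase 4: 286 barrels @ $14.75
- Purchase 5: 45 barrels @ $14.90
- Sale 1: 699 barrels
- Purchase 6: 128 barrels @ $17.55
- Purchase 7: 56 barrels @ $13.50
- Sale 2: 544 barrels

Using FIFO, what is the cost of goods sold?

COGS = $19,228.75

Sale 1 (699) [FIFO — oldest first]: 137 @ $14.35 + 304 @ $16.25 + 258 @ $15.75 = $10,969.45
Sale 2 (544) [FIFO — oldest first]: 117 @ $15.75 + 182 @ $15.40 + 245 @ $14.75 = $8,259.30
Total COGS = $10,969.45 + $8,259.30 = $19,228.75
Ending inventory: 41 @ $14.75 + 45 @ $14.90 + 128 @ $17.55 + 56 @ $13.50 = $4,277.65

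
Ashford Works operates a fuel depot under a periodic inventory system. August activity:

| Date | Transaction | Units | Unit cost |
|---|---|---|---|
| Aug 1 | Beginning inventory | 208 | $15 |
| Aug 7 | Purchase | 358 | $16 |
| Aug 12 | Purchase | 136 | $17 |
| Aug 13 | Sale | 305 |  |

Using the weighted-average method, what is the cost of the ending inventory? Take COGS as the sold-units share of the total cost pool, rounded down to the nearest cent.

Aug 13, sell 305: 305/702 × $11,160.00 → $4,848.71
Ending inventory (cost pool remaining) = $6,311.29
Check: goods available $11,160.00 = COGS $4,848.71 + ending $6,311.29

Ending inventory = $6,311.29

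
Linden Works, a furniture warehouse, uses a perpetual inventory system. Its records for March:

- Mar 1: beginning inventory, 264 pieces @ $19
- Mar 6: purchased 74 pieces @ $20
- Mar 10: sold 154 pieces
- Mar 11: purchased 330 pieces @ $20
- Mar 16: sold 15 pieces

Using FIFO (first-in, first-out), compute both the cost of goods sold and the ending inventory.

Mar 10, 154 sold [FIFO — oldest first]: 154 @ $19 = $2,926
Mar 16, 15 sold [FIFO — oldest first]: 15 @ $19 = $285
Total COGS = $2,926 + $285 = $3,211
Ending inventory: 95 @ $19 + 74 @ $20 + 330 @ $20 = $9,885
Check: goods available $13,096 = COGS $3,211 + ending $9,885

COGS = $3,211; ending inventory = $9,885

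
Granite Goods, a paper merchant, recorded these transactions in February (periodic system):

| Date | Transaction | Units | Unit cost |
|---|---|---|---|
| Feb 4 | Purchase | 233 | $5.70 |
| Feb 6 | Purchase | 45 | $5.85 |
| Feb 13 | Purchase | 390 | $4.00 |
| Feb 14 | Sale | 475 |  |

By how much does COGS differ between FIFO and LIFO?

FIFO COGS: 233 @ $5.70 + 45 @ $5.85 + 197 @ $4.00 = $2,379.35
LIFO COGS: 390 @ $4.00 + 45 @ $5.85 + 40 @ $5.70 = $2,051.25
Difference = |$2,379.35 − $2,051.25| = $328.10

$328.10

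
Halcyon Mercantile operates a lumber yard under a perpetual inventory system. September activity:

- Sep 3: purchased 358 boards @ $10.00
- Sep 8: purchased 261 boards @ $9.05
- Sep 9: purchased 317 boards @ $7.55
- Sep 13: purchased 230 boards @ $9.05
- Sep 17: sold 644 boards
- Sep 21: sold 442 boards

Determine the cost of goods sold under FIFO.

Sep 17, 644 sold [FIFO — oldest first]: 358 @ $10.00 + 261 @ $9.05 + 25 @ $7.55 = $6,130.80
Sep 21, 442 sold [FIFO — oldest first]: 292 @ $7.55 + 150 @ $9.05 = $3,562.10
Total COGS = $6,130.80 + $3,562.10 = $9,692.90
Ending inventory: 80 @ $9.05 = $724.00

COGS = $9,692.90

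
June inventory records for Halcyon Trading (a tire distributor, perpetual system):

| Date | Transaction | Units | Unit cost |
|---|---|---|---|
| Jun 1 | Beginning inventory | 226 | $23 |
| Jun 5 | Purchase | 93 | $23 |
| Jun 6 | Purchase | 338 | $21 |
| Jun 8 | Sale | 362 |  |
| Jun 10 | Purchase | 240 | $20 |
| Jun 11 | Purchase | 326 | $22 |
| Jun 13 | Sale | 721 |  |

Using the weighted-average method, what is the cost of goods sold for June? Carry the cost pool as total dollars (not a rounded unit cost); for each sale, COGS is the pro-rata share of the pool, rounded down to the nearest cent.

COGS = $23,406.43

After Jun 1: 226 on hand, pool $5,198.00 (≈ $23.0000 each)
After Jun 5: 319 on hand, pool $7,337.00 (≈ $23.0000 each)
After Jun 6: 657 on hand, pool $14,435.00 (≈ $21.9711 each)
Jun 8, sell 362: 362/657 × $14,435.00 → $7,953.53
After Jun 10: 535 on hand, pool $11,281.47 (≈ $21.0869 each)
After Jun 11: 861 on hand, pool $18,453.47 (≈ $21.4326 each)
Jun 13, sell 721: 721/861 × $18,453.47 → $15,452.90
Total COGS = $7,953.53 + $15,452.90 = $23,406.43
Ending inventory (cost pool remaining) = $3,000.57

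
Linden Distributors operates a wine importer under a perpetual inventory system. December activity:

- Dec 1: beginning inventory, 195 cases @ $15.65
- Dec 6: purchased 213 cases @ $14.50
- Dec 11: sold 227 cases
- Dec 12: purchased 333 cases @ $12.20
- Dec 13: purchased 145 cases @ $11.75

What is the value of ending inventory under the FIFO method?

Dec 11, 227 sold [FIFO — oldest first]: 195 @ $15.65 + 32 @ $14.50 = $3,515.75
Ending inventory: 181 @ $14.50 + 333 @ $12.20 + 145 @ $11.75 = $8,390.85
Check: goods available $11,906.60 = COGS $3,515.75 + ending $8,390.85

Ending inventory = $8,390.85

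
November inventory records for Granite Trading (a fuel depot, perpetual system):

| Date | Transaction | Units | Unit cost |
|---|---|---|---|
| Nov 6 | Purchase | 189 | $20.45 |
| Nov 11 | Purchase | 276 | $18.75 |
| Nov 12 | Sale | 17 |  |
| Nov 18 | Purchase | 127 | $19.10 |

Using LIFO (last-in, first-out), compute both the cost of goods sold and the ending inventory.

COGS = $318.75; ending inventory = $11,147.00

Nov 12, 17 sold [LIFO — newest first]: 17 @ $18.75 = $318.75
Ending inventory: 189 @ $20.45 + 259 @ $18.75 + 127 @ $19.10 = $11,147.00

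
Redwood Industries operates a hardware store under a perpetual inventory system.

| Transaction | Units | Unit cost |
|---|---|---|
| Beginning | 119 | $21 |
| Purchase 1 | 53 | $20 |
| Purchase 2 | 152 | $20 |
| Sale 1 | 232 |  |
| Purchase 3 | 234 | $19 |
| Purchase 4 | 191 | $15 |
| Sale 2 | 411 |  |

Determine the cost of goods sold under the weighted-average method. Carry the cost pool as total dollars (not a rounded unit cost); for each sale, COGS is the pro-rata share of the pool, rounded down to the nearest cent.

COGS = $12,026.84

After Beginning: 119 on hand, pool $2,499.00 (≈ $21.0000 each)
After Purchase 1: 172 on hand, pool $3,559.00 (≈ $20.6919 each)
After Purchase 2: 324 on hand, pool $6,599.00 (≈ $20.3673 each)
Sale 1, sell 232: 232/324 × $6,599.00 → $4,725.20
After Purchase 3: 326 on hand, pool $6,319.80 (≈ $19.3859 each)
After Purchase 4: 517 on hand, pool $9,184.80 (≈ $17.7656 each)
Sale 2, sell 411: 411/517 × $9,184.80 → $7,301.64
Total COGS = $4,725.20 + $7,301.64 = $12,026.84
Ending inventory (cost pool remaining) = $1,883.16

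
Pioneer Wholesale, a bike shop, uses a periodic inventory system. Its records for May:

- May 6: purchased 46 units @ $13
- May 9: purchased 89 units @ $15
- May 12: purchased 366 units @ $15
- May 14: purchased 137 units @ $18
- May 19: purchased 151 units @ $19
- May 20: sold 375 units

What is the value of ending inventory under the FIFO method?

May 20, 375 sold [FIFO — oldest first]: 46 @ $13 + 89 @ $15 + 240 @ $15 = $5,533
Ending inventory: 126 @ $15 + 137 @ $18 + 151 @ $19 = $7,225

Ending inventory = $7,225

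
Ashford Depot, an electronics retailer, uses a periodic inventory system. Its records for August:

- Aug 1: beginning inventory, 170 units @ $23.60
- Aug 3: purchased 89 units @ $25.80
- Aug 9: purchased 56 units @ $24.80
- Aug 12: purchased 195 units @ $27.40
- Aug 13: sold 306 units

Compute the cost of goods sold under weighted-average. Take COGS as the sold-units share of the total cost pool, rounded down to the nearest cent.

COGS = $7,824.00

Aug 13, sell 306: 306/510 × $13,040.00 → $7,824.00
Ending inventory (cost pool remaining) = $5,216.00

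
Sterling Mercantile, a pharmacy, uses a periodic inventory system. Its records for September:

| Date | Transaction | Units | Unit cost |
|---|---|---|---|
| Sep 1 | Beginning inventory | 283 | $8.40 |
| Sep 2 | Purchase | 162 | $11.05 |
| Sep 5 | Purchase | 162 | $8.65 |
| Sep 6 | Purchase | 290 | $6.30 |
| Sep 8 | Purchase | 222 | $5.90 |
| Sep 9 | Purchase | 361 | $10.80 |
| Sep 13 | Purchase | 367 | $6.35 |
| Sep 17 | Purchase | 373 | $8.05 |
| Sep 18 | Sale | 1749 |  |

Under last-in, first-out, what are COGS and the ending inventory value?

COGS = $13,545.10; ending inventory = $4,392.20

Sep 18, 1749 sold [LIFO — newest first]: 373 @ $8.05 + 367 @ $6.35 + 361 @ $10.80 + 222 @ $5.90 + 290 @ $6.30 + 136 @ $8.65 = $13,545.10
Ending inventory: 283 @ $8.40 + 162 @ $11.05 + 26 @ $8.65 = $4,392.20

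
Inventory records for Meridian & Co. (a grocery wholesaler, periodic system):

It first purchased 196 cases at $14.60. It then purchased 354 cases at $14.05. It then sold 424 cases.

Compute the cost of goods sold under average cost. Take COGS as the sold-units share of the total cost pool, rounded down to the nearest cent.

COGS = $6,040.30

Sale 1, sell 424: 424/550 × $7,835.30 → $6,040.30
Ending inventory (cost pool remaining) = $1,795.00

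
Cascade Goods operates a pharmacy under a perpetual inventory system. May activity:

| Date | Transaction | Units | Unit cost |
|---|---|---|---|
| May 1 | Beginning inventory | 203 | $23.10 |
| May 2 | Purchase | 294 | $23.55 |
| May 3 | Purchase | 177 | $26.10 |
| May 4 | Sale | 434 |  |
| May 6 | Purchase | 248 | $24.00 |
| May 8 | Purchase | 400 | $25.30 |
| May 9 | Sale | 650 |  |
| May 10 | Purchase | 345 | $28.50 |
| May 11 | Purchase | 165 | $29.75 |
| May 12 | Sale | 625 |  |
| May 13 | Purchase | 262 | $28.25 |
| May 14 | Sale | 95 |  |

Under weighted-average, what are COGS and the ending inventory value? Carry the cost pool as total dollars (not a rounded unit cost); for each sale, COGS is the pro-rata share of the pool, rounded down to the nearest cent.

After May 1: 203 on hand, pool $4,689.30 (≈ $23.1000 each)
After May 2: 497 on hand, pool $11,613.00 (≈ $23.3662 each)
After May 3: 674 on hand, pool $16,232.70 (≈ $24.0841 each)
May 4, sell 434: 434/674 × $16,232.70 → $10,452.51
After May 6: 488 on hand, pool $11,732.19 (≈ $24.0414 each)
After May 8: 888 on hand, pool $21,852.19 (≈ $24.6083 each)
May 9, sell 650: 650/888 × $21,852.19 → $15,995.40
After May 10: 583 on hand, pool $15,689.29 (≈ $26.9113 each)
After May 11: 748 on hand, pool $20,598.04 (≈ $27.5375 each)
May 12, sell 625: 625/748 × $20,598.04 → $17,210.92
After May 13: 385 on hand, pool $10,788.62 (≈ $28.0224 each)
May 14, sell 95: 95/385 × $10,788.62 → $2,662.12
Total COGS = $10,452.51 + $15,995.40 + $17,210.92 + $2,662.12 = $46,320.95
Ending inventory (cost pool remaining) = $8,126.50

COGS = $46,320.95; ending inventory = $8,126.50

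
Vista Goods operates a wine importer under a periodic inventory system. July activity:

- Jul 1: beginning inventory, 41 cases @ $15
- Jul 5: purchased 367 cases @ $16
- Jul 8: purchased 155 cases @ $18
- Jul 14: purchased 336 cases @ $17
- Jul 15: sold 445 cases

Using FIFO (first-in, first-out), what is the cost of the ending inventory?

Jul 15, 445 sold [FIFO — oldest first]: 41 @ $15 + 367 @ $16 + 37 @ $18 = $7,153
Ending inventory: 118 @ $18 + 336 @ $17 = $7,836

Ending inventory = $7,836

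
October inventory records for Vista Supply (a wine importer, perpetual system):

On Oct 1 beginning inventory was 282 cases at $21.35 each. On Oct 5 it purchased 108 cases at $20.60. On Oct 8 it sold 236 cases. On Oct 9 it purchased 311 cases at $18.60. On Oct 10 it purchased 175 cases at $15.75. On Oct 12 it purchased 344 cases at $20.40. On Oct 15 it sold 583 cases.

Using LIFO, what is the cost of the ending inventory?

Oct 8, 236 sold [LIFO — newest first]: 108 @ $20.60 + 128 @ $21.35 = $4,957.60
Oct 15, 583 sold [LIFO — newest first]: 344 @ $20.40 + 175 @ $15.75 + 64 @ $18.60 = $10,964.25
Total COGS = $4,957.60 + $10,964.25 = $15,921.85
Ending inventory: 154 @ $21.35 + 247 @ $18.60 = $7,882.10

Ending inventory = $7,882.10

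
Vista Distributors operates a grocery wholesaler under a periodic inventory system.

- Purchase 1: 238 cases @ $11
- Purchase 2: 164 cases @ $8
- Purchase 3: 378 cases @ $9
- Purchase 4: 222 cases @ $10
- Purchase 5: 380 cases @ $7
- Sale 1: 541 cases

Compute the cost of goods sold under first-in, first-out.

COGS = $5,181

Sale 1 (541) [FIFO — oldest first]: 238 @ $11 + 164 @ $8 + 139 @ $9 = $5,181
Ending inventory: 239 @ $9 + 222 @ $10 + 380 @ $7 = $7,031
Check: goods available $12,212 = COGS $5,181 + ending $7,031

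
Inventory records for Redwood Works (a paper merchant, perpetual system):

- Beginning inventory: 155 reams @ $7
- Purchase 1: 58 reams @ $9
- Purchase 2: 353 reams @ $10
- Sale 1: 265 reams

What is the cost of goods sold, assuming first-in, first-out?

Sale 1 (265) [FIFO — oldest first]: 155 @ $7 + 58 @ $9 + 52 @ $10 = $2,127
Ending inventory: 301 @ $10 = $3,010
Check: goods available $5,137 = COGS $2,127 + ending $3,010

COGS = $2,127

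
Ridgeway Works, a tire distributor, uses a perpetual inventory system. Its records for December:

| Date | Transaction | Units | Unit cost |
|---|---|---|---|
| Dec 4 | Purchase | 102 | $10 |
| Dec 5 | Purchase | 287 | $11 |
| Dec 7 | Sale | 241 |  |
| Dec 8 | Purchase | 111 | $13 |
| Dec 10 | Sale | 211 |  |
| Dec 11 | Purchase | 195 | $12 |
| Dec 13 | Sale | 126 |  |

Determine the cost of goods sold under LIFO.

COGS = $6,652

Dec 7, 241 sold [LIFO — newest first]: 241 @ $11 = $2,651
Dec 10, 211 sold [LIFO — newest first]: 111 @ $13 + 46 @ $11 + 54 @ $10 = $2,489
Dec 13, 126 sold [LIFO — newest first]: 126 @ $12 = $1,512
Total COGS = $2,651 + $2,489 + $1,512 = $6,652
Ending inventory: 48 @ $10 + 69 @ $12 = $1,308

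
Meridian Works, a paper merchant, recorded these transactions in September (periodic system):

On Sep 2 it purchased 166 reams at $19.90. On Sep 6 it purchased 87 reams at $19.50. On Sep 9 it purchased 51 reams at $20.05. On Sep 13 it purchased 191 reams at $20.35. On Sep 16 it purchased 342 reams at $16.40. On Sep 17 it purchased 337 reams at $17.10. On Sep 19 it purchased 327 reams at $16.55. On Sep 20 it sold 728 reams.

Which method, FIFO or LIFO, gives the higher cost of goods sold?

FIFO COGS: 166 @ $19.90 + 87 @ $19.50 + 51 @ $20.05 + 191 @ $20.35 + 233 @ $16.40 = $13,730.50
LIFO COGS: 327 @ $16.55 + 337 @ $17.10 + 64 @ $16.40 = $12,224.15

FIFO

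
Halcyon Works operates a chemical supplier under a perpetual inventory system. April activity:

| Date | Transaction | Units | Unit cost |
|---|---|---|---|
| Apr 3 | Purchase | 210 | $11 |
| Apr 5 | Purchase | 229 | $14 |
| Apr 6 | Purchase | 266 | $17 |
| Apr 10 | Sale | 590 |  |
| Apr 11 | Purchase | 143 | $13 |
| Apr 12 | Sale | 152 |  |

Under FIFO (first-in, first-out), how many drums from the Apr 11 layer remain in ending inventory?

106

Apr 10, 590 sold [FIFO — oldest first]: 210 @ $11 + 229 @ $14 + 151 @ $17 = $8,083
Apr 12, 152 sold [FIFO — oldest first]: 115 @ $17 + 37 @ $13 = $2,436
Total COGS = $8,083 + $2,436 = $10,519
Ending inventory: 106 @ $13 = $1,378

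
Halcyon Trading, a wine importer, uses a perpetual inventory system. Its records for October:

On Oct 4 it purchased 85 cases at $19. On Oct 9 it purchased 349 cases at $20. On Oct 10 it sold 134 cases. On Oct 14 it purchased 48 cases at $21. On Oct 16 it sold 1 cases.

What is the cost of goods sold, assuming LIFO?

Oct 10, 134 sold [LIFO — newest first]: 134 @ $20 = $2,680
Oct 16, 1 sold [LIFO — newest first]: 1 @ $21 = $21
Total COGS = $2,680 + $21 = $2,701
Ending inventory: 85 @ $19 + 215 @ $20 + 47 @ $21 = $6,902
Check: goods available $9,603 = COGS $2,701 + ending $6,902

COGS = $2,701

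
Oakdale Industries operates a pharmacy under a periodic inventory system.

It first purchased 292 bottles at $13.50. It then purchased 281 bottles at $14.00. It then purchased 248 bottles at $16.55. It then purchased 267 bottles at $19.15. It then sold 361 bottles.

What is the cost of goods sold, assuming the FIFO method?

Sale 1 (361) [FIFO — oldest first]: 292 @ $13.50 + 69 @ $14.00 = $4,908.00
Ending inventory: 212 @ $14.00 + 248 @ $16.55 + 267 @ $19.15 = $12,185.45

COGS = $4,908.00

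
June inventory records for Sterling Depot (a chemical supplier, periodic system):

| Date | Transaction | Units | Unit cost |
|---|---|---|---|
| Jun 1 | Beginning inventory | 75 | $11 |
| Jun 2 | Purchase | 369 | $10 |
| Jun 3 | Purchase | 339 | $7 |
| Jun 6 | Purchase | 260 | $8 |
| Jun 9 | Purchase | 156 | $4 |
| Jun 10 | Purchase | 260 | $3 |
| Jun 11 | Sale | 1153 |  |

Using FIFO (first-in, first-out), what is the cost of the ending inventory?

Ending inventory = $964

Jun 11, 1153 sold [FIFO — oldest first]: 75 @ $11 + 369 @ $10 + 339 @ $7 + 260 @ $8 + 110 @ $4 = $9,408
Ending inventory: 46 @ $4 + 260 @ $3 = $964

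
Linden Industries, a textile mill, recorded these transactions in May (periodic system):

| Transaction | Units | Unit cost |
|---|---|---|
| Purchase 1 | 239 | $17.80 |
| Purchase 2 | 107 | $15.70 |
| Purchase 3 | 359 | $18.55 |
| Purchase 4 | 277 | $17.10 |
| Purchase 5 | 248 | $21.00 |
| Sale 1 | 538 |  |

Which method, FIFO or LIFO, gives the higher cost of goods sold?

LIFO

FIFO COGS: 239 @ $17.80 + 107 @ $15.70 + 192 @ $18.55 = $9,495.70
LIFO COGS: 248 @ $21.00 + 277 @ $17.10 + 13 @ $18.55 = $10,185.85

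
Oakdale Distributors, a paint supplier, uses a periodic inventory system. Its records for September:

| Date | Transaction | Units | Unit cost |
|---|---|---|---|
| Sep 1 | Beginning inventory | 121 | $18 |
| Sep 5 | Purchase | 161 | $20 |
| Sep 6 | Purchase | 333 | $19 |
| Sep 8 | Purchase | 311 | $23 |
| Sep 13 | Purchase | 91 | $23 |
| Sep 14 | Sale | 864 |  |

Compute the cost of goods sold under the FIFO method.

Sep 14, 864 sold [FIFO — oldest first]: 121 @ $18 + 161 @ $20 + 333 @ $19 + 249 @ $23 = $17,452
Ending inventory: 62 @ $23 + 91 @ $23 = $3,519

COGS = $17,452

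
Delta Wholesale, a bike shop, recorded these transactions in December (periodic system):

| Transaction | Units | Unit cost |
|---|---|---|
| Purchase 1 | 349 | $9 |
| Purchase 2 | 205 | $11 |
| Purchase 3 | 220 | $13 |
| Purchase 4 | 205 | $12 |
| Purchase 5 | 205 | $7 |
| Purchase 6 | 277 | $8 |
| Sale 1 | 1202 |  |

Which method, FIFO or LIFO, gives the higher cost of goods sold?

FIFO COGS: 349 @ $9 + 205 @ $11 + 220 @ $13 + 205 @ $12 + 205 @ $7 + 18 @ $8 = $12,295
LIFO COGS: 277 @ $8 + 205 @ $7 + 205 @ $12 + 220 @ $13 + 205 @ $11 + 90 @ $9 = $12,036

FIFO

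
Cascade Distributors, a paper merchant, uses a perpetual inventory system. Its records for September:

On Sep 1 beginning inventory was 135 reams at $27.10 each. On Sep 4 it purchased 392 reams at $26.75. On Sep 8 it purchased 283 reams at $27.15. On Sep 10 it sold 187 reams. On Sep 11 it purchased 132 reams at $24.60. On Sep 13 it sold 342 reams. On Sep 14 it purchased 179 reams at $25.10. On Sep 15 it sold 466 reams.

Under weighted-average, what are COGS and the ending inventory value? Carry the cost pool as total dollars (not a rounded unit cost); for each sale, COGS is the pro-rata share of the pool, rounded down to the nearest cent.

After Sep 1: 135 on hand, pool $3,658.50 (≈ $27.1000 each)
After Sep 4: 527 on hand, pool $14,144.50 (≈ $26.8397 each)
After Sep 8: 810 on hand, pool $21,827.95 (≈ $26.9481 each)
Sep 10, sell 187: 187/810 × $21,827.95 → $5,039.29
After Sep 11: 755 on hand, pool $20,035.86 (≈ $26.5376 each)
Sep 13, sell 342: 342/755 × $20,035.86 → $9,075.84
After Sep 14: 592 on hand, pool $15,452.92 (≈ $26.1029 each)
Sep 15, sell 466: 466/592 × $15,452.92 → $12,163.95
Total COGS = $5,039.29 + $9,075.84 + $12,163.95 = $26,279.08
Ending inventory (cost pool remaining) = $3,288.97
Check: goods available $29,568.05 = COGS $26,279.08 + ending $3,288.97

COGS = $26,279.08; ending inventory = $3,288.97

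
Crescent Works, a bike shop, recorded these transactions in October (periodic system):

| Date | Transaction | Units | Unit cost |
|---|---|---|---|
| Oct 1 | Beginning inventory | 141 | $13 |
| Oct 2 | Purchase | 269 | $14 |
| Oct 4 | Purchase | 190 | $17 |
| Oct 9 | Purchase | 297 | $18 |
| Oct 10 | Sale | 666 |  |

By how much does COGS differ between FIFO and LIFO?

$1,065

FIFO COGS: 141 @ $13 + 269 @ $14 + 190 @ $17 + 66 @ $18 = $10,017
LIFO COGS: 297 @ $18 + 190 @ $17 + 179 @ $14 = $11,082
Difference = |$10,017 − $11,082| = $1,065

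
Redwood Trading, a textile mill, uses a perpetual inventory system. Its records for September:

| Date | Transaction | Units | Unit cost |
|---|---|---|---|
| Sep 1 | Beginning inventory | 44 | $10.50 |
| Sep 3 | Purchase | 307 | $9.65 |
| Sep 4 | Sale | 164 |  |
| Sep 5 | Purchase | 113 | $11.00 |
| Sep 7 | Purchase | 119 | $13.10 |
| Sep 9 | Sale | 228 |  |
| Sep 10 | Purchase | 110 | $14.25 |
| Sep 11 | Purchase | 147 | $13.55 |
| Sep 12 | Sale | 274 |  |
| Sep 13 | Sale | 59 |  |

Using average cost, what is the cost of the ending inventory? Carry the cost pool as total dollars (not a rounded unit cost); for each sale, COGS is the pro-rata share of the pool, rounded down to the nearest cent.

After Sep 1: 44 on hand, pool $462.00 (≈ $10.5000 each)
After Sep 3: 351 on hand, pool $3,424.55 (≈ $9.7566 each)
Sep 4, sell 164: 164/351 × $3,424.55 → $1,600.07
After Sep 5: 300 on hand, pool $3,067.48 (≈ $10.2249 each)
After Sep 7: 419 on hand, pool $4,626.38 (≈ $11.0415 each)
Sep 9, sell 228: 228/419 × $4,626.38 → $2,517.45
After Sep 10: 301 on hand, pool $3,676.43 (≈ $12.2141 each)
After Sep 11: 448 on hand, pool $5,668.28 (≈ $12.6524 each)
Sep 12, sell 274: 274/448 × $5,668.28 → $3,466.76
Sep 13, sell 59: 59/174 × $2,201.52 → $746.49
Total COGS = $1,600.07 + $2,517.45 + $3,466.76 + $746.49 = $8,330.77
Ending inventory (cost pool remaining) = $1,455.03

Ending inventory = $1,455.03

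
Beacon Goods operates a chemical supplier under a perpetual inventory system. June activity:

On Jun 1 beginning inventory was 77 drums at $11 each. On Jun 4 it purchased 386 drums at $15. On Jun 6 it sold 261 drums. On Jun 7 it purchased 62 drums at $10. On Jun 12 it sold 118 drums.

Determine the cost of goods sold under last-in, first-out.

COGS = $5,375

Jun 6, 261 sold [LIFO — newest first]: 261 @ $15 = $3,915
Jun 12, 118 sold [LIFO — newest first]: 62 @ $10 + 56 @ $15 = $1,460
Total COGS = $3,915 + $1,460 = $5,375
Ending inventory: 77 @ $11 + 69 @ $15 = $1,882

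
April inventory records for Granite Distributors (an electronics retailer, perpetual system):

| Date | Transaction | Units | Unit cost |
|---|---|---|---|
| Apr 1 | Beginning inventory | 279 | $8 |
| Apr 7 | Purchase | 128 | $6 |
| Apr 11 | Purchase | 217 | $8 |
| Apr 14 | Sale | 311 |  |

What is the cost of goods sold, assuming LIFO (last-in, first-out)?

COGS = $2,300

Apr 14, 311 sold [LIFO — newest first]: 217 @ $8 + 94 @ $6 = $2,300
Ending inventory: 279 @ $8 + 34 @ $6 = $2,436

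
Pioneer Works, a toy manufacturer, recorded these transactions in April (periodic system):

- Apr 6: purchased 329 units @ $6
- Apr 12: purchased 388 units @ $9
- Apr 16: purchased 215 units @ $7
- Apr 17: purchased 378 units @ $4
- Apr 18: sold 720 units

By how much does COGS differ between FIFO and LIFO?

FIFO COGS: 329 @ $6 + 388 @ $9 + 3 @ $7 = $5,487
LIFO COGS: 378 @ $4 + 215 @ $7 + 127 @ $9 = $4,160
Difference = |$5,487 − $4,160| = $1,327

$1,327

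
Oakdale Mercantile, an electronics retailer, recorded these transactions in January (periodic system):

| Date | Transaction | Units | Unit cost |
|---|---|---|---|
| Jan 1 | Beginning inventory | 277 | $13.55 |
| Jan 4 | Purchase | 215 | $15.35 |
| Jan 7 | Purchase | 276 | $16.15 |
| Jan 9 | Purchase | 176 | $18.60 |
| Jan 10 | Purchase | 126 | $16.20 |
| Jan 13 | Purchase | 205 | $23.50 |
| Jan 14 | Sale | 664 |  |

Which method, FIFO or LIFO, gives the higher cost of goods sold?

LIFO

FIFO COGS: 277 @ $13.55 + 215 @ $15.35 + 172 @ $16.15 = $9,831.40
LIFO COGS: 205 @ $23.50 + 126 @ $16.20 + 176 @ $18.60 + 157 @ $16.15 = $12,667.85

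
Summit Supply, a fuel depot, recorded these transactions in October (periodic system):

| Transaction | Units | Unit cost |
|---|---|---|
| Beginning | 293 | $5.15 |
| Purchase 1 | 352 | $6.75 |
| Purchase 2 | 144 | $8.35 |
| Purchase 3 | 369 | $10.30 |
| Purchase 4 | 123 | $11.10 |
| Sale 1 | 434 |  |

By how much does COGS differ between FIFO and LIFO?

$2,107.90

FIFO COGS: 293 @ $5.15 + 141 @ $6.75 = $2,460.70
LIFO COGS: 123 @ $11.10 + 311 @ $10.30 = $4,568.60
Difference = |$2,460.70 − $4,568.60| = $2,107.90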